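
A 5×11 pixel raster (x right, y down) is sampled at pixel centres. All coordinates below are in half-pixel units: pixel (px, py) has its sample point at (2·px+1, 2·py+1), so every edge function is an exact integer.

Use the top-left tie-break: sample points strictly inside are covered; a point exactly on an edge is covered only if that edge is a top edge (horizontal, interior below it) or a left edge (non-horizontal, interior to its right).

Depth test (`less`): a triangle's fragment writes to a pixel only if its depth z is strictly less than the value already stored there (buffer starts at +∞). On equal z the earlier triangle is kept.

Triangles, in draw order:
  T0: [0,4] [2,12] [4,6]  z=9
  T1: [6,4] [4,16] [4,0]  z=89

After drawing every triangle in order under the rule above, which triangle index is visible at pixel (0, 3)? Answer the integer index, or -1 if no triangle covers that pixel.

T0:
  2·area = 28  (B↔C swapped to make it positive)
  edge (0, 4)→(4, 6): d=(4,2) right/bottom  bias=-1
  edge (4, 6)→(2, 12): d=(-2,6) right/bottom  bias=-1
  edge (2, 12)→(0, 4): d=(-2,-8) top-left  bias=+0
    (2,1)@(5, 3): e=[-14,0,42] → .  [on edge]
    (0,2)@(1, 5): e=[2,20,6] → X
    (1,2)@(3, 5): e=[-2,8,22] → .
    (0,3)@(1, 7): e=[10,16,2] → X
    (1,3)@(3, 7): e=[6,4,18] → X
    (2,3)@(5, 7): e=[2,-8,34] → .
    (0,4)@(1, 9): e=[18,12,-2] → .
    (1,4)@(3, 9): e=[14,0,14] → .  [on edge]
    (0,7)@(1, 15): e=[42,0,-14] → .  [on edge]
  covered (3 px):
    . . . . .
    . . . . .
    X . . . .
    X X . . .
    . . . . .
    . . . . .
    . . . . .
    . . . . .
    . . . . .
    . . . . .
    . . . . .
T1:
  2·area = 32
  edge (6, 4)→(4, 16): d=(-2,12) right/bottom  bias=-1
  edge (4, 16)→(4, 0): d=(0,-16) top-left  bias=+0
  edge (4, 0)→(6, 4): d=(2,4) right/bottom  bias=-1
    (2,1)@(5, 3): e=[14,16,2] → X
    (3,1)@(7, 3): e=[-10,48,-6] → .
    (2,2)@(5, 5): e=[10,16,6] → X
    (3,2)@(7, 5): e=[-14,48,-2] → .
    (2,3)@(5, 7): e=[6,16,10] → X
    (3,3)@(7, 7): e=[-18,48,2] → .
    (2,4)@(5, 9): e=[2,16,14] → X
    (3,4)@(7, 9): e=[-22,48,6] → .
    (2,5)@(5, 11): e=[-2,16,18] → .
  covered (4 px):
    . . . . .
    . . X . .
    . . X . .
    . . X . .
    . . X . .
    . . . . .
    . . . . .
    . . . . .
    . . . . .
    . . . . .
    . . . . .

Z-buffer (winner per pixel, '.' = empty):
  . . . . .
  . . 1 . .
  0 . 1 . .
  0 0 1 . .
  . . 1 . .
  . . . . .
  . . . . .
  . . . . .
  . . . . .
  . . . . .
  . . . . .

Result: 0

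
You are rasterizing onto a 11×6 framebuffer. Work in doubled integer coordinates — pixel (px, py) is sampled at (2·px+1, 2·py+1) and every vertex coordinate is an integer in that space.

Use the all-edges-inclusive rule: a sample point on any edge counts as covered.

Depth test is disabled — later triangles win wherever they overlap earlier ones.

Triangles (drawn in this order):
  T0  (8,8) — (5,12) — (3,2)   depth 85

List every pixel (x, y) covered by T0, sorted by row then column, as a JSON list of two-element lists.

T0:
  2·area = 38
  edge (8, 8)→(5, 12): d=(-3,4) inclusive
  edge (5, 12)→(3, 2): d=(-2,-10) inclusive
  edge (3, 2)→(8, 8): d=(5,6) inclusive
    (2,2)@(5, 5): e=[21,14,3] → #
    (3,2)@(7, 5): e=[13,34,-9] → ·
    (2,3)@(5, 7): e=[15,10,13] → #
    (3,3)@(7, 7): e=[7,30,1] → #
    (4,3)@(9, 7): e=[-1,50,-11] → ·
    (2,4)@(5, 9): e=[9,6,23] → #
    (4,4)@(9, 9): e=[-7,46,-1] → ·
    (2,5)@(5, 11): e=[3,2,33] → #
    (3,5)@(7, 11): e=[-5,22,21] → ·
  covered (6 px):
    · · · · · · · · · · ·
    · · · · · · · · · · ·
    · · # · · · · · · · ·
    · · # # · · · · · · ·
    · · # # · · · · · · ·
    · · # · · · · · · · ·

Result: [[2,2],[2,3],[3,3],[2,4],[3,4],[2,5]]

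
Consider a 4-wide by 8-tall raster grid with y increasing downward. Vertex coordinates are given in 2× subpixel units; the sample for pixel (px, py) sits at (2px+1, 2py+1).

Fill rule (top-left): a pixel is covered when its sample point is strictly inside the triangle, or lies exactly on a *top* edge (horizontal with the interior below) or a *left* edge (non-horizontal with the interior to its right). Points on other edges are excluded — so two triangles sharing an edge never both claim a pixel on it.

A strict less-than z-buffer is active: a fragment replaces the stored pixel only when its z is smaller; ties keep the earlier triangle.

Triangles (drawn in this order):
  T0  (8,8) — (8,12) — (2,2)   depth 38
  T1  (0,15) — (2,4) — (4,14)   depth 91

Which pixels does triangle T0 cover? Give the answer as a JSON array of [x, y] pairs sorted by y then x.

T0:
  2·area = 24
  edge (8, 8)→(8, 12): d=(0,4) right/bottom  bias=-1
  edge (8, 12)→(2, 2): d=(-6,-10) top-left  bias=+0
  edge (2, 2)→(8, 8): d=(6,6) right/bottom  bias=-1
    (0,0)@(1, 1): e=[28,-4,0] → ·  [on edge]
    (1,1)@(3, 3): e=[20,4,0] → ·  [on edge]
    (2,2)@(5, 5): e=[12,12,0] → ·  [on edge]
    (2,3)@(5, 7): e=[12,0,12] → #  [on edge]
    (3,3)@(7, 7): e=[4,20,0] → ·  [on edge]
    (2,4)@(5, 9): e=[12,-12,24] → ·
    (3,4)@(7, 9): e=[4,8,12] → #
    (3,5)@(7, 11): e=[4,-4,24] → ·
  covered (2 px):
    · · · ·
    · · · ·
    · · · ·
    · · # ·
    · · · #
    · · · ·
    · · · ·
    · · · ·
T1:
  2·area = 42
  edge (0, 15)→(2, 4): d=(2,-11) top-left  bias=+0
  edge (2, 4)→(4, 14): d=(2,10) right/bottom  bias=-1
  edge (4, 14)→(0, 15): d=(-4,1) right/bottom  bias=-1
    (1,4)@(3, 9): e=[21,0,21] → ·  [on edge]
    (0,5)@(1, 11): e=[3,24,15] → #
    (1,5)@(3, 11): e=[25,4,13] → #
    (2,5)@(5, 11): e=[47,-16,11] → ·
    (0,6)@(1, 13): e=[7,28,7] → #
    (2,6)@(5, 13): e=[51,-12,3] → ·
    (0,7)@(1, 15): e=[11,32,-1] → ·
    (1,7)@(3, 15): e=[33,12,-3] → ·
  covered (4 px):
    · · · ·
    · · · ·
    · · · ·
    · · · ·
    · · · ·
    # # · ·
    # # · ·
    · · · ·

Result: [[2,3],[3,4]]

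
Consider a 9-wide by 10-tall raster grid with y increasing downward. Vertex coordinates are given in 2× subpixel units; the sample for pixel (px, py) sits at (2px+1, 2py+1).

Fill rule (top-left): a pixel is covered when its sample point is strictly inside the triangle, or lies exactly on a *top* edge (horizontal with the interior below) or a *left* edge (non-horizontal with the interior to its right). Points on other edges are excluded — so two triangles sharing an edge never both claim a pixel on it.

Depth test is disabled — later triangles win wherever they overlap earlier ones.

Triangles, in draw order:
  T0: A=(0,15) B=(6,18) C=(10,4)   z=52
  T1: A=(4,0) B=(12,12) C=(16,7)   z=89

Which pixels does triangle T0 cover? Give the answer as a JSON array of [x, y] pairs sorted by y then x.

T0:
  2·area = 96  (B↔C swapped to make it positive)
  edge (0, 15)→(10, 4): d=(10,-11) top-left  bias=+0
  edge (10, 4)→(6, 18): d=(-4,14) right/bottom  bias=-1
  edge (6, 18)→(0, 15): d=(-6,-3) top-left  bias=+0
    (4,3)@(9, 7): e=[19,2,75] → █
    (5,3)@(11, 7): e=[41,-26,81] → ·
    (3,4)@(7, 9): e=[17,22,57] → █
    (4,4)@(9, 9): e=[39,-6,63] → ·
    (2,5)@(5, 11): e=[15,42,39] → █
    (4,5)@(9, 11): e=[59,-14,51] → ·
    (1,6)@(3, 13): e=[13,62,21] → █
    (4,6)@(9, 13): e=[79,-22,39] → ·
    (0,7)@(1, 15): e=[11,82,3] → █
    (3,7)@(7, 15): e=[77,-2,21] → ·
    (0,8)@(1, 17): e=[31,74,-9] → ·
    (1,8)@(3, 17): e=[53,46,-3] → ·
  covered (11 px):
    · · · · · · · · ·
    · · · · · · · · ·
    · · · · · · · · ·
    · · · · █ · · · ·
    · · · █ · · · · ·
    · · █ █ · · · · ·
    · █ █ █ · · · · ·
    █ █ █ · · · · · ·
    · · █ · · · · · ·
    · · · · · · · · ·
T1:
  2·area = 88  (B↔C swapped to make it positive)
  edge (4, 0)→(16, 7): d=(12,7) right/bottom  bias=-1
  edge (16, 7)→(12, 12): d=(-4,5) right/bottom  bias=-1
  edge (12, 12)→(4, 0): d=(-8,-12) top-left  bias=+0
    (2,0)@(5, 1): e=[5,79,4] → █
    (3,0)@(7, 1): e=[-9,69,28] → ·
    (2,1)@(5, 3): e=[29,71,-12] → ·
    (3,1)@(7, 3): e=[15,61,12] → █
    (4,1)@(9, 3): e=[1,51,36] → █
    (5,1)@(11, 3): e=[-13,41,60] → ·
    (3,2)@(7, 5): e=[39,53,-4] → ·
    (4,2)@(9, 5): e=[25,43,20] → █
    (5,2)@(11, 5): e=[11,33,44] → █
    (6,2)@(13, 5): e=[-3,23,68] → ·
    (4,3)@(9, 7): e=[49,35,4] → █
    (6,3)@(13, 7): e=[21,15,52] → █
  covered (11 px):
    · · █ · · · · · ·
    · · · █ █ · · · ·
    · · · · █ █ · · ·
    · · · · █ █ █ █ ·
    · · · · · █ █ · ·
    · · · · · · · · ·
    · · · · · · · · ·
    · · · · · · · · ·
    · · · · · · · · ·
    · · · · · · · · ·

Final: [[4,3],[3,4],[2,5],[3,5],[1,6],[2,6],[3,6],[0,7],[1,7],[2,7],[2,8]]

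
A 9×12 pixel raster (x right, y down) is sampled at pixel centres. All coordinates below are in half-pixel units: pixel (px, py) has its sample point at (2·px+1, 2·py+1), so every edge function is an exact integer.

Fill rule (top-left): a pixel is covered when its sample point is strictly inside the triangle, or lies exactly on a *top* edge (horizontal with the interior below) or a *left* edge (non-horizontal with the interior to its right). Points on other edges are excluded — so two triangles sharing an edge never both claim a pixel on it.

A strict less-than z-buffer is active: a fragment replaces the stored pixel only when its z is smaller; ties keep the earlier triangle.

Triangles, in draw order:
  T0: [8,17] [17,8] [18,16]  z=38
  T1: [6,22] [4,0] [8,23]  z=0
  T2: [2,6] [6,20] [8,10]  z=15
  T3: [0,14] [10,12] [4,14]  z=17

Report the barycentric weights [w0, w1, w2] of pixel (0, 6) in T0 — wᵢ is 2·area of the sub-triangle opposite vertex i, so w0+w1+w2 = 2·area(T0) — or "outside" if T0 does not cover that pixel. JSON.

T0:
  2·area = 81
  edge (8, 17)→(17, 8): d=(9,-9) top-left  bias=+0
  edge (17, 8)→(18, 16): d=(1,8) right/bottom  bias=-1
  edge (18, 16)→(8, 17): d=(-10,1) right/bottom  bias=-1
    (8,4)@(17, 9): e=[9,1,71] → #
    (7,5)@(15, 11): e=[9,19,53] → #
    (6,6)@(13, 13): e=[9,37,35] → #
    (5,7)@(11, 15): e=[9,55,17] → #
    (5,8)@(11, 17): e=[27,57,-3] → ·
    (6,8)@(13, 17): e=[45,41,-5] → ·
    (7,8)@(15, 17): e=[63,25,-7] → ·
    (8,8)@(17, 17): e=[81,9,-9] → ·
  covered (10 px):
    · · · · · · · · ·
    · · · · · · · · ·
    · · · · · · · · ·
    · · · · · · · · ·
    · · · · · · · · #
    · · · · · · · # #
    · · · · · · # # #
    · · · · · # # # #
    · · · · · · · · ·
    · · · · · · · · ·
    · · · · · · · · ·
    · · · · · · · · ·
T1:
  2·area = 42
  edge (6, 22)→(4, 0): d=(-2,-22) top-left  bias=+0
  edge (4, 0)→(8, 23): d=(4,23) right/bottom  bias=-1
  edge (8, 23)→(6, 22): d=(-2,-1) top-left  bias=+0
    (2,3)@(5, 7): e=[8,5,29] → #
    (3,3)@(7, 7): e=[52,-41,31] → ·
    (2,4)@(5, 9): e=[4,13,25] → #
    (3,4)@(7, 9): e=[48,-33,27] → ·
    (2,5)@(5, 11): e=[0,21,21] → #  [on edge]
    (3,5)@(7, 11): e=[44,-25,23] → ·
    (2,6)@(5, 13): e=[-4,29,17] → ·
    (3,9)@(7, 19): e=[28,7,7] → #
    (4,9)@(9, 19): e=[72,-39,9] → ·
    (3,10)@(7, 21): e=[24,15,3] → #
    (4,10)@(9, 21): e=[68,-31,5] → ·
    (3,11)@(7, 23): e=[20,23,-1] → ·
  covered (5 px):
    · · · · · · · · ·
    · · · · · · · · ·
    · · · · · · · · ·
    · · # · · · · · ·
    · · # · · · · · ·
    · · # · · · · · ·
    · · · · · · · · ·
    · · · · · · · · ·
    · · · · · · · · ·
    · · · # · · · · ·
    · · · # · · · · ·
    · · · · · · · · ·
T2:
  2·area = 68  (B↔C swapped to make it positive)
  edge (2, 6)→(8, 10): d=(6,4) right/bottom  bias=-1
  edge (8, 10)→(6, 20): d=(-2,10) right/bottom  bias=-1
  edge (6, 20)→(2, 6): d=(-4,-14) top-left  bias=+0
    (4,2)@(9, 5): e=[-34,0,102] → ·  [on edge]
    (1,3)@(3, 7): e=[2,56,10] → #
    (2,3)@(5, 7): e=[-6,36,38] → ·
    (1,4)@(3, 9): e=[14,52,2] → #
    (2,4)@(5, 9): e=[6,32,30] → #
    (3,4)@(7, 9): e=[-2,12,58] → ·
    (1,5)@(3, 11): e=[26,48,-6] → ·
    (2,5)@(5, 11): e=[18,28,22] → #
    (3,5)@(7, 11): e=[10,8,50] → #
    (4,5)@(9, 11): e=[2,-12,78] → ·
    (2,6)@(5, 13): e=[30,24,14] → #
    (4,6)@(9, 13): e=[14,-16,70] → ·
    (3,7)@(7, 15): e=[34,0,34] → ·  [on edge]
  covered (8 px):
    · · · · · · · · ·
    · · · · · · · · ·
    · · · · · · · · ·
    · # · · · · · · ·
    · # # · · · · · ·
    · · # # · · · · ·
    · · # # · · · · ·
    · · # · · · · · ·
    · · · · · · · · ·
    · · · · · · · · ·
    · · · · · · · · ·
    · · · · · · · · ·
T3:
  2·area = 8
  edge (0, 14)→(10, 12): d=(10,-2) top-left  bias=+0
  edge (10, 12)→(4, 14): d=(-6,2) right/bottom  bias=-1
  edge (4, 14)→(0, 14): d=(-4,0) right/bottom  bias=-1
    (6,5)@(13, 11): e=[-4,0,12] → ·  [on edge]
    (7,5)@(15, 11): e=[0,-4,12] → ·  [on edge]
    (2,6)@(5, 13): e=[0,4,4] → #  [on edge]
    (3,6)@(7, 13): e=[4,0,4] → ·  [on edge]
    (0,7)@(1, 15): e=[12,0,-4] → ·  [on edge]
    (2,7)@(5, 15): e=[20,-8,-4] → ·
  covered (1 px):
    · · · · · · · · ·
    · · · · · · · · ·
    · · · · · · · · ·
    · · · · · · · · ·
    · · · · · · · · ·
    · · · · · · · · ·
    · · # · · · · · ·
    · · · · · · · · ·
    · · · · · · · · ·
    · · · · · · · · ·
    · · · · · · · · ·
    · · · · · · · · ·

Answer: "outside"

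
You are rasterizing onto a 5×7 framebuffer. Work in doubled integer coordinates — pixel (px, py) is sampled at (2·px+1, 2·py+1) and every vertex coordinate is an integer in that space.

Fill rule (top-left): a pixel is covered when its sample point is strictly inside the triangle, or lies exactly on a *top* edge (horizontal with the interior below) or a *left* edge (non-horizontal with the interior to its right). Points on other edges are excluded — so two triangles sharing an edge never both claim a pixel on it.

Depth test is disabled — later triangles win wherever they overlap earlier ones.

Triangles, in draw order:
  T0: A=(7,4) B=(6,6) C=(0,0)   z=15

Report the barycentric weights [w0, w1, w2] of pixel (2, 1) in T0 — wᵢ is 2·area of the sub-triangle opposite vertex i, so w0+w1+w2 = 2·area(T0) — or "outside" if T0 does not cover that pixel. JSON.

T0:
  2·area = 18
  edge (7, 4)→(6, 6): d=(-1,2) right/bottom  bias=-1
  edge (6, 6)→(0, 0): d=(-6,-6) top-left  bias=+0
  edge (0, 0)→(7, 4): d=(7,4) right/bottom  bias=-1
    (0,0)@(1, 1): e=[15,0,3] → X  [on edge]
    (1,0)@(3, 1): e=[11,12,-5] → .
    (0,1)@(1, 3): e=[13,-12,17] → .
    (1,1)@(3, 3): e=[9,0,9] → X  [on edge]
    (2,1)@(5, 3): e=[5,12,1] → X
    (3,1)@(7, 3): e=[1,24,-7] → .
    (1,2)@(3, 5): e=[7,-12,23] → .
    (2,2)@(5, 5): e=[3,0,15] → X  [on edge]
    (3,2)@(7, 5): e=[-1,12,7] → .
    (2,3)@(5, 7): e=[1,-12,29] → .
    (3,3)@(7, 7): e=[-3,0,21] → .  [on edge]
    (4,4)@(9, 9): e=[-9,0,27] → .  [on edge]
  covered (4 px):
    X . . . .
    . X X . .
    . . X . .
    . . . . .
    . . . . .
    . . . . .
    . . . . .

Result: [12,1,5]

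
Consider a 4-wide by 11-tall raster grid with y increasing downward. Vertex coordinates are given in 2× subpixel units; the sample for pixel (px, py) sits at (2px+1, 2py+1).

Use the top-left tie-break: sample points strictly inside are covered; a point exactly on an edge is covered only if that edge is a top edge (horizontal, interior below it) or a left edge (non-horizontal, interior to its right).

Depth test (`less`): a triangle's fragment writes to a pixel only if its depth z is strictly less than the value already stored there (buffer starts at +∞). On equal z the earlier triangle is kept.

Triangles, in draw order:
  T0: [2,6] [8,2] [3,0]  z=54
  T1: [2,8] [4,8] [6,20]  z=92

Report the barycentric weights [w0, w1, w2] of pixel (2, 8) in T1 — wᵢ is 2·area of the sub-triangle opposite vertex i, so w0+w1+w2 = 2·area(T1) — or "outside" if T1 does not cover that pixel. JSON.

T0:
  2·area = 32  (B↔C swapped to make it positive)
  edge (2, 6)→(3, 0): d=(1,-6) top-left  bias=+0
  edge (3, 0)→(8, 2): d=(5,2) right/bottom  bias=-1
  edge (8, 2)→(2, 6): d=(-6,4) right/bottom  bias=-1
    (1,0)@(3, 1): e=[1,5,26] → █
    (2,0)@(5, 1): e=[13,1,18] → █
    (3,0)@(7, 1): e=[25,-3,10] → ·
    (1,1)@(3, 3): e=[3,15,14] → █
    (3,1)@(7, 3): e=[27,7,-2] → ·
    (1,2)@(3, 5): e=[5,25,2] → █
    (2,2)@(5, 5): e=[17,21,-6] → ·
    (1,3)@(3, 7): e=[7,35,-10] → ·
  covered (5 px):
    · █ █ ·
    · █ █ ·
    · █ · ·
    · · · ·
    · · · ·
    · · · ·
    · · · ·
    · · · ·
    · · · ·
    · · · ·
    · · · ·
T1:
  2·area = 24
  edge (2, 8)→(4, 8): d=(2,0) top-left  bias=+0
  edge (4, 8)→(6, 20): d=(2,12) right/bottom  bias=-1
  edge (6, 20)→(2, 8): d=(-4,-12) top-left  bias=+0
    (0,2)@(1, 5): e=[-6,30,0] → ·  [on edge]
    (1,4)@(3, 9): e=[2,14,8] → █
    (2,4)@(5, 9): e=[2,-10,32] → ·
    (1,5)@(3, 11): e=[6,18,0] → █  [on edge]
    (2,5)@(5, 11): e=[6,-6,24] → ·
    (1,6)@(3, 13): e=[10,22,-8] → ·
    (2,7)@(5, 15): e=[14,2,8] → █
    (3,7)@(7, 15): e=[14,-22,32] → ·
    (2,8)@(5, 17): e=[18,6,0] → █  [on edge]
    (3,8)@(7, 17): e=[18,-18,24] → ·
    (2,9)@(5, 19): e=[22,10,-8] → ·
  covered (4 px):
    · · · ·
    · · · ·
    · · · ·
    · · · ·
    · █ · ·
    · █ · ·
    · · · ·
    · · █ ·
    · · █ ·
    · · · ·
    · · · ·

Result: [6,0,18]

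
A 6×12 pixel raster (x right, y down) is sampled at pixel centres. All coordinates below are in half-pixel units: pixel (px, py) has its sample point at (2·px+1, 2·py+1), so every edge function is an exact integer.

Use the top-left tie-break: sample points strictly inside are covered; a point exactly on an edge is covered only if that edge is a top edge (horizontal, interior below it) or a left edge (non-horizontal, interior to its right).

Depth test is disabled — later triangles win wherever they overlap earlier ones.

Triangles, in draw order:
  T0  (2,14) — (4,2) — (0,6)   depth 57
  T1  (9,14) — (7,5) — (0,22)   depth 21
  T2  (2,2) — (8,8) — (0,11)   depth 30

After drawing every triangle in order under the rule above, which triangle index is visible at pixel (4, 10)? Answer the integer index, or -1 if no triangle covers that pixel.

T0:
  2·area = 40  (B↔C swapped to make it positive)
  edge (2, 14)→(0, 6): d=(-2,-8) top-left  bias=+0
  edge (0, 6)→(4, 2): d=(4,-4) top-left  bias=+0
  edge (4, 2)→(2, 14): d=(-2,12) right/bottom  bias=-1
    (2,0)@(5, 1): e=[50,0,-10] → ·  [on edge]
    (1,1)@(3, 3): e=[30,0,10] → █  [on edge]
    (2,1)@(5, 3): e=[46,8,-14] → ·
    (0,2)@(1, 5): e=[10,0,30] → █  [on edge]
    (2,2)@(5, 5): e=[42,16,-18] → ·
    (0,3)@(1, 7): e=[6,8,26] → █
    (2,3)@(5, 7): e=[38,24,-22] → ·
    (0,4)@(1, 9): e=[2,16,22] → █
    (1,4)@(3, 9): e=[18,24,-2] → ·
    (0,5)@(1, 11): e=[-2,24,18] → ·
  covered (6 px):
    · · · · · ·
    · █ · · · ·
    █ █ · · · ·
    █ █ · · · ·
    █ · · · · ·
    · · · · · ·
    · · · · · ·
    · · · · · ·
    · · · · · ·
    · · · · · ·
    · · · · · ·
    · · · · · ·
T1:
  2·area = 97  (B↔C swapped to make it positive)
  edge (9, 14)→(0, 22): d=(-9,8) right/bottom  bias=-1
  edge (0, 22)→(7, 5): d=(7,-17) top-left  bias=+0
  edge (7, 5)→(9, 14): d=(2,9) right/bottom  bias=-1
    (3,2)@(7, 5): e=[97,0,0] → ·  [on edge]
    (3,3)@(7, 7): e=[79,14,4] → █
    (4,3)@(9, 7): e=[63,48,-14] → ·
    (3,4)@(7, 9): e=[61,28,8] → █
    (4,4)@(9, 9): e=[45,62,-10] → ·
    (2,5)@(5, 11): e=[59,8,30] → █
    (4,5)@(9, 11): e=[27,76,-6] → ·
    (2,6)@(5, 13): e=[41,22,34] → █
    (4,6)@(9, 13): e=[9,90,-2] → ·
    (1,7)@(3, 15): e=[39,2,56] → █
    (4,7)@(9, 15): e=[-9,104,2] → ·
    (1,8)@(3, 17): e=[21,16,60] → █
    (5,11)@(11, 23): e=[-97,194,0] → ·  [on edge]
  covered (13 px):
    · · · · · ·
    · · · · · ·
    · · · · · ·
    · · · █ · ·
    · · · █ · ·
    · · █ █ · ·
    · · █ █ · ·
    · █ █ █ · ·
    · █ █ · · ·
    · █ · · · ·
    █ · · · · ·
    · · · · · ·
T2:
  2·area = 66
  edge (2, 2)→(8, 8): d=(6,6) right/bottom  bias=-1
  edge (8, 8)→(0, 11): d=(-8,3) right/bottom  bias=-1
  edge (0, 11)→(2, 2): d=(2,-9) top-left  bias=+0
    (0,0)@(1, 1): e=[0,77,-11] → ·  [on edge]
    (1,1)@(3, 3): e=[0,55,11] → ·  [on edge]
    (1,2)@(3, 5): e=[12,39,15] → █
    (2,2)@(5, 5): e=[0,33,33] → ·  [on edge]
    (0,3)@(1, 7): e=[36,29,1] → █
    (2,3)@(5, 7): e=[12,17,37] → █
    (3,3)@(7, 7): e=[0,11,55] → ·  [on edge]
    (0,4)@(1, 9): e=[48,13,5] → █
    (3,4)@(7, 9): e=[12,-5,59] → ·
    (4,4)@(9, 9): e=[0,-11,77] → ·  [on edge]
    (0,5)@(1, 11): e=[60,-3,9] → ·
    (1,5)@(3, 11): e=[48,-9,27] → ·
    (5,5)@(11, 11): e=[0,-33,99] → ·  [on edge]
  covered (7 px):
    · · · · · ·
    · · · · · ·
    · █ · · · ·
    █ █ █ · · ·
    █ █ █ · · ·
    · · · · · ·
    · · · · · ·
    · · · · · ·
    · · · · · ·
    · · · · · ·
    · · · · · ·
    · · · · · ·

Z-buffer (winner per pixel, '.' = empty):
  . . . . . .
  . 0 . . . .
  0 2 . . . .
  2 2 2 1 . .
  2 2 2 1 . .
  . . 1 1 . .
  . . 1 1 . .
  . 1 1 1 . .
  . 1 1 . . .
  . 1 . . . .
  1 . . . . .
  . . . . . .

Answer: -1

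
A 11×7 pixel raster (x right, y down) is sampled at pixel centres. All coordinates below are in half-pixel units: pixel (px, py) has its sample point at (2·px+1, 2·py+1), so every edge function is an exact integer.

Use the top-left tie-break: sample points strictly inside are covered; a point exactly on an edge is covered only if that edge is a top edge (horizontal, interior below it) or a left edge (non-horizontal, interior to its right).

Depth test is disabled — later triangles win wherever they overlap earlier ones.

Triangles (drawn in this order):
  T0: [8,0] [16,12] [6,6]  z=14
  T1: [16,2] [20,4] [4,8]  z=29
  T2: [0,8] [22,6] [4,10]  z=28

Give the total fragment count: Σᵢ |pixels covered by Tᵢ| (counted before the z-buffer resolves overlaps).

T0:
  2·area = 72
  edge (8, 0)→(16, 12): d=(8,12) right/bottom  bias=-1
  edge (16, 12)→(6, 6): d=(-10,-6) top-left  bias=+0
  edge (6, 6)→(8, 0): d=(2,-6) top-left  bias=+0
    (0,1)@(1, 3): e=[108,0,-36] → ·  [on edge]
    (3,1)@(7, 3): e=[36,36,0] → █  [on edge]
    (4,1)@(9, 3): e=[12,48,12] → █
    (5,1)@(11, 3): e=[-12,60,24] → ·
    (3,2)@(7, 5): e=[52,16,4] → █
    (5,2)@(11, 5): e=[4,40,28] → █
    (6,2)@(13, 5): e=[-20,52,40] → ·
    (3,3)@(7, 7): e=[68,-4,8] → ·
    (4,3)@(9, 7): e=[44,8,20] → █
    (6,3)@(13, 7): e=[-4,32,44] → ·
    (2,4)@(5, 9): e=[108,-36,0] → ·  [on edge]
    (4,4)@(9, 9): e=[60,-12,24] → ·
    (5,4)@(11, 9): e=[36,0,36] → █  [on edge]
  covered (10 px):
    · · · · · · · · · · ·
    · · · █ █ · · · · · ·
    · · · █ █ █ · · · · ·
    · · · · █ █ · · · · ·
    · · · · · █ █ · · · ·
    · · · · · · · █ · · ·
    · · · · · · · · · · ·
T1:
  2·area = 48
  edge (16, 2)→(20, 4): d=(4,2) right/bottom  bias=-1
  edge (20, 4)→(4, 8): d=(-16,4) right/bottom  bias=-1
  edge (4, 8)→(16, 2): d=(12,-6) top-left  bias=+0
    (7,1)@(15, 3): e=[6,36,6] → █
    (8,1)@(17, 3): e=[2,28,18] → █
    (9,1)@(19, 3): e=[-2,20,30] → ·
    (5,2)@(11, 5): e=[22,20,6] → █
    (6,2)@(13, 5): e=[18,12,18] → █
    (8,2)@(17, 5): e=[10,-4,42] → ·
    (3,3)@(7, 7): e=[38,4,6] → █
    (4,3)@(9, 7): e=[34,-4,18] → ·
    (5,3)@(11, 7): e=[30,-12,30] → ·
    (6,3)@(13, 7): e=[26,-20,42] → ·
    (7,3)@(15, 7): e=[22,-28,54] → ·
    (3,4)@(7, 9): e=[46,-28,30] → ·
  covered (6 px):
    · · · · · · · · · · ·
    · · · · · · · █ █ · ·
    · · · · · █ █ █ · · ·
    · · · █ · · · · · · ·
    · · · · · · · · · · ·
    · · · · · · · · · · ·
    · · · · · · · · · · ·
T2:
  2·area = 52
  edge (0, 8)→(22, 6): d=(22,-2) top-left  bias=+0
  edge (22, 6)→(4, 10): d=(-18,4) right/bottom  bias=-1
  edge (4, 10)→(0, 8): d=(-4,-2) top-left  bias=+0
    (5,3)@(11, 7): e=[0,26,26] → █  [on edge]
    (6,3)@(13, 7): e=[4,18,30] → █
    (7,3)@(15, 7): e=[8,10,34] → █
    (8,3)@(17, 7): e=[12,2,38] → █
    (9,3)@(19, 7): e=[16,-6,42] → ·
    (1,4)@(3, 9): e=[28,22,2] → █
    (2,4)@(5, 9): e=[32,14,6] → █
    (3,4)@(7, 9): e=[36,6,10] → █
    (4,4)@(9, 9): e=[40,-2,14] → ·
    (5,4)@(11, 9): e=[44,-10,18] → ·
    (6,4)@(13, 9): e=[48,-18,22] → ·
    (7,4)@(15, 9): e=[52,-26,26] → ·
  covered (7 px):
    · · · · · · · · · · ·
    · · · · · · · · · · ·
    · · · · · · · · · · ·
    · · · · · █ █ █ █ · ·
    · █ █ █ · · · · · · ·
    · · · · · · · · · · ·
    · · · · · · · · · · ·

Answer: 23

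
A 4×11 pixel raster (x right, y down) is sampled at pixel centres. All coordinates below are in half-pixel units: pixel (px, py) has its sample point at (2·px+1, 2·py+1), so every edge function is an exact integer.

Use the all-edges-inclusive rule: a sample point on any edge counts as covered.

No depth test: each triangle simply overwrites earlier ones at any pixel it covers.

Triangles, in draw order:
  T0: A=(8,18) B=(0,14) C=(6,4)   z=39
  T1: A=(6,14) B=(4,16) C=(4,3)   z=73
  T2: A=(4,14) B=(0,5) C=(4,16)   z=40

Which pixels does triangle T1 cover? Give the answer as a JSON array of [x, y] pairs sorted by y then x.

T0:
  2·area = 104
  edge (8, 18)→(0, 14): d=(-8,-4) inclusive
  edge (0, 14)→(6, 4): d=(6,-10) inclusive
  edge (6, 4)→(8, 18): d=(2,14) inclusive
    (2,3)@(5, 7): e=[76,8,20] → █
    (3,3)@(7, 7): e=[84,28,-8] → ·
    (1,4)@(3, 9): e=[52,0,52] → █  [on edge]
    (3,4)@(7, 9): e=[68,40,-4] → ·
    (1,5)@(3, 11): e=[36,12,56] → █
    (3,5)@(7, 11): e=[52,52,0] → █  [on edge]
    (0,6)@(1, 13): e=[12,4,88] → █
    (0,7)@(1, 15): e=[-4,16,92] → ·
    (1,7)@(3, 15): e=[4,36,64] → █
    (1,8)@(3, 17): e=[-12,48,68] → ·
    (2,8)@(5, 17): e=[-4,68,40] → ·
    (3,8)@(7, 17): e=[4,88,12] → █
  covered (14 px):
    · · · ·
    · · · ·
    · · · ·
    · · █ ·
    · █ █ ·
    · █ █ █
    █ █ █ █
    · █ █ █
    · · · █
    · · · ·
    · · · ·
T1:
  2·area = 26
  edge (6, 14)→(4, 16): d=(-2,2) inclusive
  edge (4, 16)→(4, 3): d=(0,-13) inclusive
  edge (4, 3)→(6, 14): d=(2,11) inclusive
    (2,4)@(5, 9): e=[12,13,1] → █
    (3,4)@(7, 9): e=[8,39,-21] → ·
    (2,5)@(5, 11): e=[8,13,5] → █
    (3,5)@(7, 11): e=[4,39,-17] → ·
    (2,6)@(5, 13): e=[4,13,9] → █
    (3,6)@(7, 13): e=[0,39,-13] → ·  [on edge]
    (2,7)@(5, 15): e=[0,13,13] → █  [on edge]
    (3,7)@(7, 15): e=[-4,39,-9] → ·
    (1,8)@(3, 17): e=[0,-13,39] → ·  [on edge]
    (2,8)@(5, 17): e=[-4,13,17] → ·
    (0,9)@(1, 19): e=[0,-39,65] → ·  [on edge]
  covered (4 px):
    · · · ·
    · · · ·
    · · · ·
    · · · ·
    · · █ ·
    · · █ ·
    · · █ ·
    · · █ ·
    · · · ·
    · · · ·
    · · · ·
T2:
  2·area = 8  (B↔C swapped to make it positive)
  edge (4, 14)→(4, 16): d=(0,2) inclusive
  edge (4, 16)→(0, 5): d=(-4,-11) inclusive
  edge (0, 5)→(4, 14): d=(4,9) inclusive
    (1,6)@(3, 13): e=[2,1,5] → █
    (2,6)@(5, 13): e=[-2,23,-13] → ·
    (1,7)@(3, 15): e=[2,-7,13] → ·
  covered (1 px):
    · · · ·
    · · · ·
    · · · ·
    · · · ·
    · · · ·
    · · · ·
    · █ · ·
    · · · ·
    · · · ·
    · · · ·
    · · · ·

Answer: [[2,4],[2,5],[2,6],[2,7]]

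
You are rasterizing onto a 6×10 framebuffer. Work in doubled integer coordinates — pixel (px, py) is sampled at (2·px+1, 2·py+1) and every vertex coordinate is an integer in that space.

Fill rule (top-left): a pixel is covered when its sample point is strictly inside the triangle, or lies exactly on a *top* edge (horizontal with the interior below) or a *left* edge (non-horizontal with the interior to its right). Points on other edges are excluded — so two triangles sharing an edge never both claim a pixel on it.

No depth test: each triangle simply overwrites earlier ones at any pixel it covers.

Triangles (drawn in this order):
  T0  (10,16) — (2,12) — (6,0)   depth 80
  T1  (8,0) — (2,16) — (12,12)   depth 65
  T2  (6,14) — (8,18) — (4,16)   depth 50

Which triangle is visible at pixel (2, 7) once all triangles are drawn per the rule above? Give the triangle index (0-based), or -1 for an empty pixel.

T0:
  2·area = 112
  edge (10, 16)→(2, 12): d=(-8,-4) top-left  bias=+0
  edge (2, 12)→(6, 0): d=(4,-12) top-left  bias=+0
  edge (6, 0)→(10, 16): d=(4,16) right/bottom  bias=-1
    (2,1)@(5, 3): e=[84,0,28] → X  [on edge]
    (3,1)@(7, 3): e=[92,24,-4] → .
    (2,2)@(5, 5): e=[68,8,36] → X
    (3,2)@(7, 5): e=[76,32,4] → X
    (4,2)@(9, 5): e=[84,56,-28] → .
    (2,3)@(5, 7): e=[52,16,44] → X
    (4,3)@(9, 7): e=[68,64,-20] → .
    (1,4)@(3, 9): e=[28,0,84] → X  [on edge]
    (4,4)@(9, 9): e=[52,72,-12] → .
    (1,5)@(3, 11): e=[12,8,92] → X
    (4,5)@(9, 11): e=[36,80,-4] → .
    (1,6)@(3, 13): e=[-4,16,100] → .
    (0,7)@(1, 15): e=[-28,0,140] → .  [on edge]
  covered (15 px):
    . . . . . .
    . . X . . .
    . . X X . .
    . . X X . .
    . X X X . .
    . X X X . .
    . . X X X .
    . . . . X .
    . . . . . .
    . . . . . .
T1:
  2·area = 136  (B↔C swapped to make it positive)
  edge (8, 0)→(12, 12): d=(4,12) right/bottom  bias=-1
  edge (12, 12)→(2, 16): d=(-10,4) right/bottom  bias=-1
  edge (2, 16)→(8, 0): d=(6,-16) top-left  bias=+0
    (3,1)@(7, 3): e=[24,110,2] → X
    (4,1)@(9, 3): e=[0,102,34] → .  [on edge]
    (3,2)@(7, 5): e=[32,90,14] → X
    (4,2)@(9, 5): e=[8,82,46] → X
    (5,2)@(11, 5): e=[-16,74,78] → .
    (3,3)@(7, 7): e=[40,70,26] → X
    (5,3)@(11, 7): e=[-8,54,90] → .
    (2,4)@(5, 9): e=[72,58,6] → X
    (5,4)@(11, 9): e=[0,34,102] → .  [on edge]
    (2,5)@(5, 11): e=[80,38,18] → X
    (5,5)@(11, 11): e=[8,14,114] → X
    (2,6)@(5, 13): e=[88,18,30] → X
  covered (16 px):
    . . . . . .
    . . . X . .
    . . . X X .
    . . . X X .
    . . X X X .
    . . X X X X
    . . X X X .
    . X . . . .
    . . . . . .
    . . . . . .
T2:
  2·area = 12
  edge (6, 14)→(8, 18): d=(2,4) right/bottom  bias=-1
  edge (8, 18)→(4, 16): d=(-4,-2) top-left  bias=+0
  edge (4, 16)→(6, 14): d=(2,-2) top-left  bias=+0
    (5,4)@(11, 9): e=[-30,42,0] → .  [on edge]
    (4,5)@(9, 11): e=[-18,30,0] → .  [on edge]
    (3,6)@(7, 13): e=[-6,18,0] → .  [on edge]
    (2,7)@(5, 15): e=[6,6,0] → X  [on edge]
    (3,7)@(7, 15): e=[-2,10,4] → .
    (1,8)@(3, 17): e=[18,-6,0] → .  [on edge]
    (2,8)@(5, 17): e=[10,-2,4] → .
    (3,8)@(7, 17): e=[2,2,8] → X
    (4,8)@(9, 17): e=[-6,6,12] → .
    (0,9)@(1, 19): e=[30,-18,0] → .  [on edge]
    (3,9)@(7, 19): e=[6,-6,12] → .
  covered (2 px):
    . . . . . .
    . . . . . .
    . . . . . .
    . . . . . .
    . . . . . .
    . . . . . .
    . . . . . .
    . . X . . .
    . . . X . .
    . . . . . .

Z-buffer (winner per pixel, '.' = empty):
  . . . . . .
  . . 0 1 . .
  . . 0 1 1 .
  . . 0 1 1 .
  . 0 1 1 1 .
  . 0 1 1 1 1
  . . 1 1 1 .
  . 1 2 . 0 .
  . . . 2 . .
  . . . . . .

Answer: 2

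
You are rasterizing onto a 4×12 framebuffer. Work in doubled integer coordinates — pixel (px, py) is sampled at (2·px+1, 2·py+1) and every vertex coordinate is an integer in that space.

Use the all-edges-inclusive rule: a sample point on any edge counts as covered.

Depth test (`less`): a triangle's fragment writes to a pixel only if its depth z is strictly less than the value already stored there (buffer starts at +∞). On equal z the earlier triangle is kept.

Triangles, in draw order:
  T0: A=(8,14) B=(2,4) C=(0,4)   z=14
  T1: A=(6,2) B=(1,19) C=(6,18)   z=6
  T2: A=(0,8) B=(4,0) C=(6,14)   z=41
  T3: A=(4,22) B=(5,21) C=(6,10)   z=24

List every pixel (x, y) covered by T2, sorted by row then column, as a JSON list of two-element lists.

T0:
  2·area = 20  (B↔C swapped to make it positive)
  edge (8, 14)→(0, 4): d=(-8,-10) inclusive
  edge (0, 4)→(2, 4): d=(2,0) inclusive
  edge (2, 4)→(8, 14): d=(6,10) inclusive
    (0,2)@(1, 5): e=[2,2,16] → █
    (1,2)@(3, 5): e=[22,2,-4] → ·
    (0,3)@(1, 7): e=[-14,6,28] → ·
    (1,3)@(3, 7): e=[6,6,8] → █
    (2,3)@(5, 7): e=[26,6,-12] → ·
    (1,4)@(3, 9): e=[-10,10,20] → ·
    (2,4)@(5, 9): e=[10,10,0] → █  [on edge]
    (3,4)@(7, 9): e=[30,10,-20] → ·
    (2,5)@(5, 11): e=[-6,14,12] → ·
  covered (3 px):
    · · · ·
    · · · ·
    █ · · ·
    · █ · ·
    · · █ ·
    · · · ·
    · · · ·
    · · · ·
    · · · ·
    · · · ·
    · · · ·
    · · · ·
T1:
  2·area = 80  (B↔C swapped to make it positive)
  edge (6, 2)→(6, 18): d=(0,16) inclusive
  edge (6, 18)→(1, 19): d=(-5,1) inclusive
  edge (1, 19)→(6, 2): d=(5,-17) inclusive
    (2,3)@(5, 7): e=[16,56,8] → █
    (3,3)@(7, 7): e=[-16,54,42] → ·
    (2,4)@(5, 9): e=[16,46,18] → █
    (3,4)@(7, 9): e=[-16,44,52] → ·
    (2,5)@(5, 11): e=[16,36,28] → █
    (3,5)@(7, 11): e=[-16,34,62] → ·
    (1,6)@(3, 13): e=[48,28,4] → █
    (3,6)@(7, 13): e=[-16,24,72] → ·
    (1,7)@(3, 15): e=[48,18,14] → █
    (3,7)@(7, 15): e=[-16,14,82] → ·
    (1,8)@(3, 17): e=[48,8,24] → █
    (3,8)@(7, 17): e=[-16,4,92] → ·
    (0,9)@(1, 19): e=[80,0,0] → █  [on edge]
  covered (10 px):
    · · · ·
    · · · ·
    · · · ·
    · · █ ·
    · · █ ·
    · · █ ·
    · █ █ ·
    · █ █ ·
    · █ █ ·
    █ · · ·
    · · · ·
    · · · ·
T2:
  2·area = 72
  edge (0, 8)→(4, 0): d=(4,-8) inclusive
  edge (4, 0)→(6, 14): d=(2,14) inclusive
  edge (6, 14)→(0, 8): d=(-6,-6) inclusive
    (1,1)@(3, 3): e=[4,20,48] → █
    (2,1)@(5, 3): e=[20,-8,60] → ·
    (1,2)@(3, 5): e=[12,24,36] → █
    (2,2)@(5, 5): e=[28,-4,48] → ·
    (0,3)@(1, 7): e=[4,56,12] → █
    (2,3)@(5, 7): e=[36,0,36] → █  [on edge]
    (3,3)@(7, 7): e=[52,-28,48] → ·
    (0,4)@(1, 9): e=[12,60,0] → █  [on edge]
    (3,4)@(7, 9): e=[60,-24,36] → ·
    (0,5)@(1, 11): e=[20,64,-12] → ·
    (1,5)@(3, 11): e=[36,36,0] → █  [on edge]
    (3,5)@(7, 11): e=[68,-20,24] → ·
    (2,6)@(5, 13): e=[60,12,0] → █  [on edge]
    (3,7)@(7, 15): e=[84,-12,0] → ·  [on edge]
    (3,10)@(7, 21): e=[108,0,-36] → ·  [on edge]
  covered (11 px):
    · · · ·
    · █ · ·
    · █ · ·
    █ █ █ ·
    █ █ █ ·
    · █ █ ·
    · · █ ·
    · · · ·
    · · · ·
    · · · ·
    · · · ·
    · · · ·
T3:
  2·area = 10  (B↔C swapped to make it positive)
  edge (4, 22)→(6, 10): d=(2,-12) inclusive
  edge (6, 10)→(5, 21): d=(-1,11) inclusive
  edge (5, 21)→(4, 22): d=(-1,1) inclusive
    (2,8)@(5, 17): e=[2,4,4] → █
    (3,8)@(7, 17): e=[26,-18,2] → ·
    (2,9)@(5, 19): e=[6,2,2] → █
    (3,9)@(7, 19): e=[30,-20,0] → ·  [on edge]
    (2,10)@(5, 21): e=[10,0,0] → █  [on edge]
    (3,10)@(7, 21): e=[34,-22,-2] → ·
    (1,11)@(3, 23): e=[-10,20,0] → ·  [on edge]
    (2,11)@(5, 23): e=[14,-2,-2] → ·
  covered (3 px):
    · · · ·
    · · · ·
    · · · ·
    · · · ·
    · · · ·
    · · · ·
    · · · ·
    · · · ·
    · · █ ·
    · · █ ·
    · · █ ·
    · · · ·

Result: [[1,1],[1,2],[0,3],[1,3],[2,3],[0,4],[1,4],[2,4],[1,5],[2,5],[2,6]]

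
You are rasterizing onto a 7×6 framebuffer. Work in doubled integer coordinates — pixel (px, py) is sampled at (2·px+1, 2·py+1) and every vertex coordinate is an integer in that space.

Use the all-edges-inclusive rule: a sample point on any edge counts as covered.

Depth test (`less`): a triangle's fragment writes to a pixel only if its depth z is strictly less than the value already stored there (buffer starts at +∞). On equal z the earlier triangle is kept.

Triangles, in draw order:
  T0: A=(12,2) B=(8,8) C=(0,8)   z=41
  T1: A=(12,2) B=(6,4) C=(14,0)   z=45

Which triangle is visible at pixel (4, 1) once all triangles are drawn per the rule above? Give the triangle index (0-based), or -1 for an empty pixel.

T0:
  2·area = 48
  edge (12, 2)→(8, 8): d=(-4,6) inclusive
  edge (8, 8)→(0, 8): d=(-8,0) inclusive
  edge (0, 8)→(12, 2): d=(12,-6) inclusive
    (5,1)@(11, 3): e=[2,40,6] → #
    (6,1)@(13, 3): e=[-10,40,18] → ·
    (3,2)@(7, 5): e=[18,24,6] → #
    (4,2)@(9, 5): e=[6,24,18] → #
    (5,2)@(11, 5): e=[-6,24,30] → ·
    (1,3)@(3, 7): e=[34,8,6] → #
    (2,3)@(5, 7): e=[22,8,18] → #
    (4,3)@(9, 7): e=[-2,8,42] → ·
    (1,4)@(3, 9): e=[26,-8,30] → ·
    (2,4)@(5, 9): e=[14,-8,42] → ·
    (3,4)@(7, 9): e=[2,-8,54] → ·
  covered (6 px):
    · · · · · · ·
    · · · · · # ·
    · · · # # · ·
    · # # # · · ·
    · · · · · · ·
    · · · · · · ·
T1:
  2·area = 8
  edge (12, 2)→(6, 4): d=(-6,2) inclusive
  edge (6, 4)→(14, 0): d=(8,-4) inclusive
  edge (14, 0)→(12, 2): d=(-2,2) inclusive
    (6,0)@(13, 1): e=[4,4,0] → #  [on edge]
    (4,1)@(9, 3): e=[0,4,4] → #  [on edge]
    (5,1)@(11, 3): e=[-4,12,0] → ·  [on edge]
    (6,1)@(13, 3): e=[-8,20,-4] → ·
    (1,2)@(3, 5): e=[0,-4,12] → ·  [on edge]
    (4,2)@(9, 5): e=[-12,20,0] → ·  [on edge]
    (3,3)@(7, 7): e=[-20,28,0] → ·  [on edge]
    (2,4)@(5, 9): e=[-28,36,0] → ·  [on edge]
    (1,5)@(3, 11): e=[-36,44,0] → ·  [on edge]
  covered (2 px):
    · · · · · · #
    · · · · # · ·
    · · · · · · ·
    · · · · · · ·
    · · · · · · ·
    · · · · · · ·

Z-buffer (winner per pixel, '.' = empty):
  . . . . . . 1
  . . . . 1 0 .
  . . . 0 0 . .
  . 0 0 0 . . .
  . . . . . . .
  . . . . . . .

Answer: 1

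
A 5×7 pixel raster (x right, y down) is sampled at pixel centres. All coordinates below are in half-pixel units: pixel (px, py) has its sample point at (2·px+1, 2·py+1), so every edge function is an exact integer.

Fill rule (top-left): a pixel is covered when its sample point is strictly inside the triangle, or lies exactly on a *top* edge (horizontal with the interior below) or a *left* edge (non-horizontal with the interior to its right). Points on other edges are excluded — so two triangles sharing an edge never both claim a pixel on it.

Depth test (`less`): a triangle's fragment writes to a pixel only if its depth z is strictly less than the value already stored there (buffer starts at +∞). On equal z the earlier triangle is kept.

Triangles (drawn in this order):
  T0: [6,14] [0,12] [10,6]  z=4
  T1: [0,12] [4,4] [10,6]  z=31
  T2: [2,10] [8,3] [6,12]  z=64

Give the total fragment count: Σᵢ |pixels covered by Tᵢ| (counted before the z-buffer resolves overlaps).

T0:
  2·area = 56
  edge (6, 14)→(0, 12): d=(-6,-2) top-left  bias=+0
  edge (0, 12)→(10, 6): d=(10,-6) top-left  bias=+0
  edge (10, 6)→(6, 14): d=(-4,8) right/bottom  bias=-1
    (4,3)@(9, 7): e=[48,4,4] → #
    (2,4)@(5, 9): e=[28,0,28] → #  [on edge]
    (3,4)@(7, 9): e=[32,12,12] → #
    (4,4)@(9, 9): e=[36,24,-4] → ·
    (1,5)@(3, 11): e=[12,8,36] → #
    (4,5)@(9, 11): e=[24,44,-12] → ·
    (1,6)@(3, 13): e=[0,28,28] → #  [on edge]
    (3,6)@(7, 13): e=[8,52,-4] → ·
  covered (8 px):
    · · · · ·
    · · · · ·
    · · · · ·
    · · · · #
    · · # # ·
    · # # # ·
    · # # · ·
T1:
  2·area = 56
  edge (0, 12)→(4, 4): d=(4,-8) top-left  bias=+0
  edge (4, 4)→(10, 6): d=(6,2) right/bottom  bias=-1
  edge (10, 6)→(0, 12): d=(-10,6) right/bottom  bias=-1
    (0,1)@(1, 3): e=[-28,0,84] → ·  [on edge]
    (2,2)@(5, 5): e=[12,4,40] → #
    (3,2)@(7, 5): e=[28,0,28] → ·  [on edge]
    (1,3)@(3, 7): e=[4,20,32] → #
    (3,3)@(7, 7): e=[36,12,8] → #
    (4,3)@(9, 7): e=[52,8,-4] → ·
    (1,4)@(3, 9): e=[12,32,12] → #
    (2,4)@(5, 9): e=[28,28,0] → ·  [on edge]
    (3,4)@(7, 9): e=[44,24,-12] → ·
    (0,5)@(1, 11): e=[4,48,4] → #
    (1,5)@(3, 11): e=[20,44,-8] → ·
    (0,6)@(1, 13): e=[12,60,-16] → ·
  covered (6 px):
    · · · · ·
    · · · · ·
    · · # · ·
    · # # # ·
    · # · · ·
    # · · · ·
    · · · · ·
T2:
  2·area = 40
  edge (2, 10)→(8, 3): d=(6,-7) top-left  bias=+0
  edge (8, 3)→(6, 12): d=(-2,9) right/bottom  bias=-1
  edge (6, 12)→(2, 10): d=(-4,-2) top-left  bias=+0
    (3,2)@(7, 5): e=[5,5,30] → #
    (4,2)@(9, 5): e=[19,-13,34] → ·
    (2,3)@(5, 7): e=[3,19,18] → #
    (4,3)@(9, 7): e=[31,-17,26] → ·
    (1,4)@(3, 9): e=[1,33,6] → #
    (3,4)@(7, 9): e=[29,-3,14] → ·
    (1,5)@(3, 11): e=[13,29,-2] → ·
    (2,5)@(5, 11): e=[27,11,2] → #
    (3,5)@(7, 11): e=[41,-7,6] → ·
    (2,6)@(5, 13): e=[39,7,-6] → ·
  covered (6 px):
    · · · · ·
    · · · · ·
    · · · # ·
    · · # # ·
    · # # · ·
    · · # · ·
    · · · · ·

Result: 20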